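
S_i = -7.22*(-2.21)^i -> [-7.22, 15.96, -35.26, 77.93, -172.23]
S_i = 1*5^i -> [1, 5, 25, 125, 625]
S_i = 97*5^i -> [97, 485, 2425, 12125, 60625]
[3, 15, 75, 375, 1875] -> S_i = 3*5^i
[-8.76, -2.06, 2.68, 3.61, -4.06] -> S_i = Random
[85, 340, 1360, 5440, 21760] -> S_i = 85*4^i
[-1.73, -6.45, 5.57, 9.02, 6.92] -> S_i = Random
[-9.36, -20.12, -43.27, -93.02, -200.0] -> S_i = -9.36*2.15^i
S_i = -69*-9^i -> [-69, 621, -5589, 50301, -452709]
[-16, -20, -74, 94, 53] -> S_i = Random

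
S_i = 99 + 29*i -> [99, 128, 157, 186, 215]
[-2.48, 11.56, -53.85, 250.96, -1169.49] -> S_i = -2.48*(-4.66)^i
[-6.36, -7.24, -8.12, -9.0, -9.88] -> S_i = -6.36 + -0.88*i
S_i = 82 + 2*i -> [82, 84, 86, 88, 90]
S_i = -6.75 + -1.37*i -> [-6.75, -8.12, -9.49, -10.86, -12.23]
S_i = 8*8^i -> [8, 64, 512, 4096, 32768]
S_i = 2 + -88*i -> [2, -86, -174, -262, -350]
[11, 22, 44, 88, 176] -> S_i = 11*2^i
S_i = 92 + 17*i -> [92, 109, 126, 143, 160]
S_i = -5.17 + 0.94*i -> [-5.17, -4.23, -3.29, -2.35, -1.41]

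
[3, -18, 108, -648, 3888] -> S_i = 3*-6^i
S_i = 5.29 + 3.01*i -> [5.29, 8.3, 11.31, 14.32, 17.33]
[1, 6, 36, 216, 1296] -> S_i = 1*6^i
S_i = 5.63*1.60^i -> [5.63, 9.01, 14.41, 23.06, 36.9]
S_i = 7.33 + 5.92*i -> [7.33, 13.25, 19.17, 25.09, 31.01]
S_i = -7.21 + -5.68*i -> [-7.21, -12.89, -18.57, -24.25, -29.93]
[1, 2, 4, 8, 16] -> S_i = 1*2^i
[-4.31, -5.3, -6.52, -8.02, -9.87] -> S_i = -4.31*1.23^i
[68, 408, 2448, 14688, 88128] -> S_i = 68*6^i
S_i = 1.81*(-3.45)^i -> [1.81, -6.24, 21.54, -74.33, 256.42]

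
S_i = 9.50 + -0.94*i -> [9.5, 8.56, 7.62, 6.68, 5.74]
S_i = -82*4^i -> [-82, -328, -1312, -5248, -20992]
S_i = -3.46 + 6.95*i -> [-3.46, 3.49, 10.44, 17.39, 24.34]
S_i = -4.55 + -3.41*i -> [-4.55, -7.96, -11.37, -14.78, -18.19]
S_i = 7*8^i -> [7, 56, 448, 3584, 28672]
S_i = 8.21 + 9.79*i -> [8.21, 18.0, 27.79, 37.58, 47.37]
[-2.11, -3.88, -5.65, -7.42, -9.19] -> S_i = -2.11 + -1.77*i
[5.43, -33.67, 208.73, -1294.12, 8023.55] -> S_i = 5.43*(-6.20)^i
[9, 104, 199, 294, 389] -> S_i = 9 + 95*i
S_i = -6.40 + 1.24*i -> [-6.4, -5.16, -3.92, -2.68, -1.44]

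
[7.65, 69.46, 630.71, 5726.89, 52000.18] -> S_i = 7.65*9.08^i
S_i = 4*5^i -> [4, 20, 100, 500, 2500]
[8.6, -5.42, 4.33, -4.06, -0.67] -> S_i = Random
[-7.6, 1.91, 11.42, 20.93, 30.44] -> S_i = -7.60 + 9.51*i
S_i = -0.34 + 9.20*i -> [-0.34, 8.86, 18.06, 27.26, 36.46]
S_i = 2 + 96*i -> [2, 98, 194, 290, 386]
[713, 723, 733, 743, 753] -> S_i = 713 + 10*i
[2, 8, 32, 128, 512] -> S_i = 2*4^i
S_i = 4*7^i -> [4, 28, 196, 1372, 9604]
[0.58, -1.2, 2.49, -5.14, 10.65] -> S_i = 0.58*(-2.07)^i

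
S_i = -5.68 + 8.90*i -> [-5.68, 3.22, 12.12, 21.02, 29.92]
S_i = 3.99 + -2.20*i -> [3.99, 1.79, -0.41, -2.61, -4.81]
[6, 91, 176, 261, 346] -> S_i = 6 + 85*i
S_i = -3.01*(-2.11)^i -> [-3.01, 6.35, -13.4, 28.28, -59.66]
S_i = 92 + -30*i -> [92, 62, 32, 2, -28]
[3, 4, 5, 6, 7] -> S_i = 3 + 1*i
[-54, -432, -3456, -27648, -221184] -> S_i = -54*8^i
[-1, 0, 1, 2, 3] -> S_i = -1 + 1*i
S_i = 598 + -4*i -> [598, 594, 590, 586, 582]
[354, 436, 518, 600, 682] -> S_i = 354 + 82*i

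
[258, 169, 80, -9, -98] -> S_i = 258 + -89*i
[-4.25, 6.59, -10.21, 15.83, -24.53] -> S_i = -4.25*(-1.55)^i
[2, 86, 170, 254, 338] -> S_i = 2 + 84*i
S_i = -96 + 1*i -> [-96, -95, -94, -93, -92]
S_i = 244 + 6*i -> [244, 250, 256, 262, 268]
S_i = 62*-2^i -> [62, -124, 248, -496, 992]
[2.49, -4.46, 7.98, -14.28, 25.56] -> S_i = 2.49*(-1.79)^i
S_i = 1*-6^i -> [1, -6, 36, -216, 1296]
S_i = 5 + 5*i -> [5, 10, 15, 20, 25]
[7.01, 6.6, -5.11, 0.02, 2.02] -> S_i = Random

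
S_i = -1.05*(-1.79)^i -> [-1.05, 1.88, -3.36, 6.02, -10.78]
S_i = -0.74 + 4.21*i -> [-0.74, 3.47, 7.68, 11.89, 16.1]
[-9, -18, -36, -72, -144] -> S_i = -9*2^i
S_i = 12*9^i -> [12, 108, 972, 8748, 78732]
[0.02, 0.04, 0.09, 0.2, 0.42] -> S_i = 0.02*2.14^i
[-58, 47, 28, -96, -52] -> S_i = Random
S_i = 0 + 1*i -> [0, 1, 2, 3, 4]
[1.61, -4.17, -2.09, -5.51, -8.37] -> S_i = Random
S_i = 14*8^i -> [14, 112, 896, 7168, 57344]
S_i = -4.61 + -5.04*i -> [-4.61, -9.65, -14.69, -19.73, -24.77]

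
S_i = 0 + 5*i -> [0, 5, 10, 15, 20]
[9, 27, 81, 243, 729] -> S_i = 9*3^i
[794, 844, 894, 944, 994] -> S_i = 794 + 50*i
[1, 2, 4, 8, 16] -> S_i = 1*2^i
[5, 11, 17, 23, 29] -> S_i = 5 + 6*i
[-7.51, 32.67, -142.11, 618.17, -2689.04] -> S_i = -7.51*(-4.35)^i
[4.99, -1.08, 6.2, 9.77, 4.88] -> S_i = Random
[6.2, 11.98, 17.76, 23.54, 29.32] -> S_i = 6.20 + 5.78*i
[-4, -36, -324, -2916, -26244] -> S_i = -4*9^i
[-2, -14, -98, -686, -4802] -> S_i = -2*7^i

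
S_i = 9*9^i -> [9, 81, 729, 6561, 59049]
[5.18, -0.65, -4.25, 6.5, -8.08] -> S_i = Random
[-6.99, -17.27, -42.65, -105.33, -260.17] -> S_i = -6.99*2.47^i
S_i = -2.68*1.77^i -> [-2.68, -4.74, -8.4, -14.86, -26.3]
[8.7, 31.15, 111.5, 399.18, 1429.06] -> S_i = 8.70*3.58^i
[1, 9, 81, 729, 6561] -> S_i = 1*9^i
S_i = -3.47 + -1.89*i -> [-3.47, -5.36, -7.25, -9.14, -11.03]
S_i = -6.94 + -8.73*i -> [-6.94, -15.67, -24.4, -33.13, -41.86]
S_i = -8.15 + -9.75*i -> [-8.15, -17.9, -27.65, -37.4, -47.15]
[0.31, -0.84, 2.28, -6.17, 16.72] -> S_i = 0.31*(-2.71)^i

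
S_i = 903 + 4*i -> [903, 907, 911, 915, 919]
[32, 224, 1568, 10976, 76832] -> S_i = 32*7^i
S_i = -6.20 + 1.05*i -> [-6.2, -5.15, -4.1, -3.05, -2.0]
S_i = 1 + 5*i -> [1, 6, 11, 16, 21]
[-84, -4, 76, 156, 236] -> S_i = -84 + 80*i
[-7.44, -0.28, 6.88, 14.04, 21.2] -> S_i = -7.44 + 7.16*i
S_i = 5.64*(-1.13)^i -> [5.64, -6.37, 7.2, -8.14, 9.2]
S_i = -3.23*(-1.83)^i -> [-3.23, 5.91, -10.82, 19.8, -36.22]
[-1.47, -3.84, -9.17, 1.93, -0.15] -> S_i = Random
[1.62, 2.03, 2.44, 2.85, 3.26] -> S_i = 1.62 + 0.41*i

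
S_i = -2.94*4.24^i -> [-2.94, -12.47, -52.85, -224.1, -950.19]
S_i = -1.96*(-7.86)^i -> [-1.96, 15.41, -121.09, 951.75, -7480.77]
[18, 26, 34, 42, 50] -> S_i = 18 + 8*i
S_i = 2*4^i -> [2, 8, 32, 128, 512]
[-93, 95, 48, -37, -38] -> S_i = Random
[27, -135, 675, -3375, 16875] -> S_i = 27*-5^i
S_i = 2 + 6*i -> [2, 8, 14, 20, 26]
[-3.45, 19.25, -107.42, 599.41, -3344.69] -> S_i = -3.45*(-5.58)^i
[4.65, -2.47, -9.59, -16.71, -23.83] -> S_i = 4.65 + -7.12*i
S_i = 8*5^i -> [8, 40, 200, 1000, 5000]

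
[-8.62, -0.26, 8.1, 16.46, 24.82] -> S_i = -8.62 + 8.36*i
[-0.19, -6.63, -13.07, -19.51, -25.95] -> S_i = -0.19 + -6.44*i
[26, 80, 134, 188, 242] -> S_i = 26 + 54*i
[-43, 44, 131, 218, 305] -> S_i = -43 + 87*i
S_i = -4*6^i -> [-4, -24, -144, -864, -5184]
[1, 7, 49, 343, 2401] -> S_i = 1*7^i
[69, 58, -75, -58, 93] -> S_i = Random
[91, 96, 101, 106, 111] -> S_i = 91 + 5*i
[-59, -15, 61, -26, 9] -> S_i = Random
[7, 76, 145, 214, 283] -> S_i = 7 + 69*i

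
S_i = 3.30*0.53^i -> [3.3, 1.75, 0.93, 0.49, 0.26]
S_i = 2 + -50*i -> [2, -48, -98, -148, -198]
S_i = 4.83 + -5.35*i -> [4.83, -0.52, -5.87, -11.22, -16.57]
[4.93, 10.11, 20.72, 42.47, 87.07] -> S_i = 4.93*2.05^i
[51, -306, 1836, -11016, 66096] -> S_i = 51*-6^i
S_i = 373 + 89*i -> [373, 462, 551, 640, 729]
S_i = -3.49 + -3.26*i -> [-3.49, -6.75, -10.01, -13.27, -16.53]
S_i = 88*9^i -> [88, 792, 7128, 64152, 577368]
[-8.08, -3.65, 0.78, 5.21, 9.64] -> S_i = -8.08 + 4.43*i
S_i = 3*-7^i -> [3, -21, 147, -1029, 7203]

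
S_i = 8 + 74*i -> [8, 82, 156, 230, 304]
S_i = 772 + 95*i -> [772, 867, 962, 1057, 1152]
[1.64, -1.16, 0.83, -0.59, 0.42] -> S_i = 1.64*(-0.71)^i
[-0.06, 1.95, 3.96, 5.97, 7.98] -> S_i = -0.06 + 2.01*i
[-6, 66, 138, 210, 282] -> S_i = -6 + 72*i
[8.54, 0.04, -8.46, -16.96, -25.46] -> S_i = 8.54 + -8.50*i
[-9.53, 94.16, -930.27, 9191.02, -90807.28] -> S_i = -9.53*(-9.88)^i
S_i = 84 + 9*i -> [84, 93, 102, 111, 120]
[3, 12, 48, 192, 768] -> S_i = 3*4^i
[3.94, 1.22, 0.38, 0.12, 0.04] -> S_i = 3.94*0.31^i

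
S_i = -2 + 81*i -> [-2, 79, 160, 241, 322]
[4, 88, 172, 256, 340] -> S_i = 4 + 84*i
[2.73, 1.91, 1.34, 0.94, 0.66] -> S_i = 2.73*0.70^i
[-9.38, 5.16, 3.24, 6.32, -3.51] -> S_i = Random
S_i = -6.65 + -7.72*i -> [-6.65, -14.37, -22.09, -29.81, -37.53]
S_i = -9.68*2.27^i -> [-9.68, -21.97, -49.88, -113.23, -257.03]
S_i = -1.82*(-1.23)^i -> [-1.82, 2.24, -2.75, 3.39, -4.17]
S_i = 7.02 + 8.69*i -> [7.02, 15.71, 24.4, 33.09, 41.78]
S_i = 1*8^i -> [1, 8, 64, 512, 4096]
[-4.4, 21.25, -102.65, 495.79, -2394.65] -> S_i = -4.40*(-4.83)^i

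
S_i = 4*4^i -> [4, 16, 64, 256, 1024]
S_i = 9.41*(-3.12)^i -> [9.41, -29.36, 91.6, -285.79, 891.68]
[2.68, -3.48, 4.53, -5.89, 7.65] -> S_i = 2.68*(-1.30)^i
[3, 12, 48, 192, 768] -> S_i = 3*4^i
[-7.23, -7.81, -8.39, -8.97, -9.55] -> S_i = -7.23 + -0.58*i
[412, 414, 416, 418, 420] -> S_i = 412 + 2*i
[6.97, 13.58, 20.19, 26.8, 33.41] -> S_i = 6.97 + 6.61*i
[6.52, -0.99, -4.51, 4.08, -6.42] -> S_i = Random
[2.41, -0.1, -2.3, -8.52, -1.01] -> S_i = Random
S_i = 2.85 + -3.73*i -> [2.85, -0.88, -4.61, -8.34, -12.07]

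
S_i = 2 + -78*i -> [2, -76, -154, -232, -310]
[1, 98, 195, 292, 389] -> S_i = 1 + 97*i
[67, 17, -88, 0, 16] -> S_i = Random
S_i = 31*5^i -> [31, 155, 775, 3875, 19375]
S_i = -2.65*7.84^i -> [-2.65, -20.78, -162.88, -1277.01, -10011.75]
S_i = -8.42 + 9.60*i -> [-8.42, 1.18, 10.78, 20.38, 29.98]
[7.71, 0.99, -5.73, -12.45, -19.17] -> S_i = 7.71 + -6.72*i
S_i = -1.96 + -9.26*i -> [-1.96, -11.22, -20.48, -29.74, -39.0]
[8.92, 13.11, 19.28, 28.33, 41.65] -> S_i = 8.92*1.47^i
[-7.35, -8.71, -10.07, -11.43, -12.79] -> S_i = -7.35 + -1.36*i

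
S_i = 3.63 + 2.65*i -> [3.63, 6.28, 8.93, 11.58, 14.23]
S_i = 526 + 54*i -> [526, 580, 634, 688, 742]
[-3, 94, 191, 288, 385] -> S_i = -3 + 97*i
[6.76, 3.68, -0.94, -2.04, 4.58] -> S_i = Random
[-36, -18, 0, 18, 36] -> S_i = -36 + 18*i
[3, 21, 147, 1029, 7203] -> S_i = 3*7^i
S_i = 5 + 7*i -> [5, 12, 19, 26, 33]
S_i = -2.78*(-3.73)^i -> [-2.78, 10.37, -38.68, 144.27, -538.12]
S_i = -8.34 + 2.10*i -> [-8.34, -6.24, -4.14, -2.04, 0.06]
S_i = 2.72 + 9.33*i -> [2.72, 12.05, 21.38, 30.71, 40.04]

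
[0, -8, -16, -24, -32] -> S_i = 0 + -8*i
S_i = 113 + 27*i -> [113, 140, 167, 194, 221]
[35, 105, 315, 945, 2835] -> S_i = 35*3^i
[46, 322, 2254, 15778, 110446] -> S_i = 46*7^i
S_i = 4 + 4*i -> [4, 8, 12, 16, 20]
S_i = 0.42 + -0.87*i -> [0.42, -0.45, -1.32, -2.19, -3.06]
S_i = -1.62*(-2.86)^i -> [-1.62, 4.63, -13.25, 37.9, -108.39]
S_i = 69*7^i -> [69, 483, 3381, 23667, 165669]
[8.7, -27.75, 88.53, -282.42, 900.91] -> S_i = 8.70*(-3.19)^i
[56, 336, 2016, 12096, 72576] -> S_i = 56*6^i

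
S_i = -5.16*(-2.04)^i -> [-5.16, 10.53, -21.47, 43.81, -89.37]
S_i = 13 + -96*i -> [13, -83, -179, -275, -371]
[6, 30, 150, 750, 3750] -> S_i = 6*5^i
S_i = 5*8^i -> [5, 40, 320, 2560, 20480]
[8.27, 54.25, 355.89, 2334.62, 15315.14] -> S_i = 8.27*6.56^i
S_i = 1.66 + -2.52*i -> [1.66, -0.86, -3.38, -5.9, -8.42]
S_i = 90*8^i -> [90, 720, 5760, 46080, 368640]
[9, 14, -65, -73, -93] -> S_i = Random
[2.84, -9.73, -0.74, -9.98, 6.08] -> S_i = Random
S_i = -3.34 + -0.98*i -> [-3.34, -4.32, -5.3, -6.28, -7.26]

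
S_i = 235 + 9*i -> [235, 244, 253, 262, 271]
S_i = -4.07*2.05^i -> [-4.07, -8.34, -17.1, -35.06, -71.88]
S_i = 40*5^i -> [40, 200, 1000, 5000, 25000]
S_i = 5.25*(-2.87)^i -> [5.25, -15.07, 43.24, -124.11, 356.19]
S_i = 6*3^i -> [6, 18, 54, 162, 486]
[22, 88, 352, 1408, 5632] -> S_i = 22*4^i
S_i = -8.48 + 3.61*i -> [-8.48, -4.87, -1.26, 2.35, 5.96]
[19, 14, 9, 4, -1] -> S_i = 19 + -5*i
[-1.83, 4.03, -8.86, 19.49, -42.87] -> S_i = -1.83*(-2.20)^i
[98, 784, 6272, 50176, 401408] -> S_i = 98*8^i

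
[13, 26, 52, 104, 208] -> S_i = 13*2^i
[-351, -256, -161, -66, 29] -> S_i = -351 + 95*i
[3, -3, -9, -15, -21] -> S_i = 3 + -6*i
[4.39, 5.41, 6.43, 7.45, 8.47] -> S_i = 4.39 + 1.02*i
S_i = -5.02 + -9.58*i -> [-5.02, -14.6, -24.18, -33.76, -43.34]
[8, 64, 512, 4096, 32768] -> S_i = 8*8^i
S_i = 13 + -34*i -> [13, -21, -55, -89, -123]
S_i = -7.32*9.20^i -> [-7.32, -67.34, -619.56, -5700.0, -52439.96]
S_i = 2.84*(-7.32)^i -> [2.84, -20.79, 152.17, -1113.91, 8153.85]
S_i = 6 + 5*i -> [6, 11, 16, 21, 26]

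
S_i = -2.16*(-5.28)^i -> [-2.16, 11.4, -60.22, 317.95, -1678.76]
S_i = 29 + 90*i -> [29, 119, 209, 299, 389]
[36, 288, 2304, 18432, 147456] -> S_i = 36*8^i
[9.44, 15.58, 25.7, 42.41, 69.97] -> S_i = 9.44*1.65^i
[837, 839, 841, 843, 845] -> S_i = 837 + 2*i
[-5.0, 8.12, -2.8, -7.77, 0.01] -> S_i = Random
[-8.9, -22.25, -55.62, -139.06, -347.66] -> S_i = -8.90*2.50^i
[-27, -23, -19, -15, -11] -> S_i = -27 + 4*i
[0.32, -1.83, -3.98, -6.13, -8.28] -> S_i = 0.32 + -2.15*i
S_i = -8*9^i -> [-8, -72, -648, -5832, -52488]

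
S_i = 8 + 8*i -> [8, 16, 24, 32, 40]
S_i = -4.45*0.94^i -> [-4.45, -4.18, -3.93, -3.7, -3.47]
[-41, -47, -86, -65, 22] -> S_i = Random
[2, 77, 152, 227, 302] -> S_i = 2 + 75*i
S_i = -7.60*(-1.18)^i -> [-7.6, 8.97, -10.58, 12.49, -14.73]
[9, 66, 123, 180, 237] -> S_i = 9 + 57*i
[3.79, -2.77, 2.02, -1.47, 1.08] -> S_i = 3.79*(-0.73)^i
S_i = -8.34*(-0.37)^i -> [-8.34, 3.09, -1.14, 0.42, -0.16]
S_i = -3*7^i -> [-3, -21, -147, -1029, -7203]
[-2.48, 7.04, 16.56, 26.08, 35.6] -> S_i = -2.48 + 9.52*i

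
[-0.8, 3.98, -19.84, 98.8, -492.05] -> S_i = -0.80*(-4.98)^i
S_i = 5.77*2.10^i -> [5.77, 12.12, 25.45, 53.44, 112.22]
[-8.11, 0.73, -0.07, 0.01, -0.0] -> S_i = -8.11*(-0.09)^i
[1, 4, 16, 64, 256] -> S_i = 1*4^i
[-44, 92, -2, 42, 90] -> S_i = Random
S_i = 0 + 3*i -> [0, 3, 6, 9, 12]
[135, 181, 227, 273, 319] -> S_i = 135 + 46*i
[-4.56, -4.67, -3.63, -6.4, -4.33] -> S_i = Random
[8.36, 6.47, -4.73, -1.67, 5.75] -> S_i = Random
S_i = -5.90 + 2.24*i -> [-5.9, -3.66, -1.42, 0.82, 3.06]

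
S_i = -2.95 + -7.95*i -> [-2.95, -10.9, -18.85, -26.8, -34.75]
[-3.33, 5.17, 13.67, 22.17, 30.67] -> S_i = -3.33 + 8.50*i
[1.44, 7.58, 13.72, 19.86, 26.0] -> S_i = 1.44 + 6.14*i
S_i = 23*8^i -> [23, 184, 1472, 11776, 94208]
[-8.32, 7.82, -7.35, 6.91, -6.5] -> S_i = -8.32*(-0.94)^i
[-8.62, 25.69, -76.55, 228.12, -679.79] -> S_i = -8.62*(-2.98)^i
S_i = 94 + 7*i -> [94, 101, 108, 115, 122]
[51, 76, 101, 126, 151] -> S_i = 51 + 25*i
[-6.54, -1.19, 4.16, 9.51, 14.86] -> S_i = -6.54 + 5.35*i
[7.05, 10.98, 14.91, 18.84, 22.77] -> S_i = 7.05 + 3.93*i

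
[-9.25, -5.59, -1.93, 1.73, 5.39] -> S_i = -9.25 + 3.66*i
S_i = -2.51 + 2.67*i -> [-2.51, 0.16, 2.83, 5.5, 8.17]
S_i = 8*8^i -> [8, 64, 512, 4096, 32768]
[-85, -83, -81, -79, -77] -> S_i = -85 + 2*i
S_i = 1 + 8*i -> [1, 9, 17, 25, 33]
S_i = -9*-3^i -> [-9, 27, -81, 243, -729]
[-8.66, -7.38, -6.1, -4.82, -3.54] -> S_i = -8.66 + 1.28*i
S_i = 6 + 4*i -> [6, 10, 14, 18, 22]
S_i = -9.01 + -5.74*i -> [-9.01, -14.75, -20.49, -26.23, -31.97]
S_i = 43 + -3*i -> [43, 40, 37, 34, 31]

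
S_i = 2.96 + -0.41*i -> [2.96, 2.55, 2.14, 1.73, 1.32]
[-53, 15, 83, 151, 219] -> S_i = -53 + 68*i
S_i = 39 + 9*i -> [39, 48, 57, 66, 75]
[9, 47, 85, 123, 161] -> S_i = 9 + 38*i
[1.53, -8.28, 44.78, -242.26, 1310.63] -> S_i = 1.53*(-5.41)^i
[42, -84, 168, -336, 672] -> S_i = 42*-2^i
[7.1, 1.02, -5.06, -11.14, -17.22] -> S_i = 7.10 + -6.08*i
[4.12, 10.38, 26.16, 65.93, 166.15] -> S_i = 4.12*2.52^i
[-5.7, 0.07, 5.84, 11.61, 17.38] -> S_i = -5.70 + 5.77*i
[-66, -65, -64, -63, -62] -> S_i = -66 + 1*i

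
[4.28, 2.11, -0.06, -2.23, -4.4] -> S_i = 4.28 + -2.17*i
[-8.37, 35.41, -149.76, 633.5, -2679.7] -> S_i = -8.37*(-4.23)^i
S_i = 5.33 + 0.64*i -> [5.33, 5.97, 6.61, 7.25, 7.89]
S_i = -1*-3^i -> [-1, 3, -9, 27, -81]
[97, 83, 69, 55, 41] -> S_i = 97 + -14*i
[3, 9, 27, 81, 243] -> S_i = 3*3^i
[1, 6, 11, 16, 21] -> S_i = 1 + 5*i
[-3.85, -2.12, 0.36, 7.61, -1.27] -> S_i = Random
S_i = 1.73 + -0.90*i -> [1.73, 0.83, -0.07, -0.97, -1.87]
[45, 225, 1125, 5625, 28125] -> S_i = 45*5^i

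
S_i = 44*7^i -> [44, 308, 2156, 15092, 105644]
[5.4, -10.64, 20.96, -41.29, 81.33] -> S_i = 5.40*(-1.97)^i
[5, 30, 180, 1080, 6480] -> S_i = 5*6^i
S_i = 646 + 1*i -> [646, 647, 648, 649, 650]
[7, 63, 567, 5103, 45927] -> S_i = 7*9^i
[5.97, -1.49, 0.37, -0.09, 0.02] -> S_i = 5.97*(-0.25)^i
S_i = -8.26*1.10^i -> [-8.26, -9.09, -9.99, -10.99, -12.09]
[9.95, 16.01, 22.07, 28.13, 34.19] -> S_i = 9.95 + 6.06*i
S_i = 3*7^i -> [3, 21, 147, 1029, 7203]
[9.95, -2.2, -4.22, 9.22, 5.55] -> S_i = Random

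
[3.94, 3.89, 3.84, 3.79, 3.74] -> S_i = 3.94 + -0.05*i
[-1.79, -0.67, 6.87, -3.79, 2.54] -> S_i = Random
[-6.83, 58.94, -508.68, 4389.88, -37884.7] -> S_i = -6.83*(-8.63)^i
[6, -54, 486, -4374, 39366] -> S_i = 6*-9^i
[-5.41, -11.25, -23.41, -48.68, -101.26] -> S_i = -5.41*2.08^i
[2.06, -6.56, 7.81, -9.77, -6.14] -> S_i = Random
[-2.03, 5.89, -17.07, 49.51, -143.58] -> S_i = -2.03*(-2.90)^i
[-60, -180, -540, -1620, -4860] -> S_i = -60*3^i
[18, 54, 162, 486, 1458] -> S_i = 18*3^i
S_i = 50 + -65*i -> [50, -15, -80, -145, -210]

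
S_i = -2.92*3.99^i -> [-2.92, -11.65, -46.49, -185.48, -740.07]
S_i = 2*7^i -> [2, 14, 98, 686, 4802]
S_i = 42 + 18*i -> [42, 60, 78, 96, 114]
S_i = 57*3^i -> [57, 171, 513, 1539, 4617]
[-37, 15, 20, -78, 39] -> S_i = Random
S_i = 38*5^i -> [38, 190, 950, 4750, 23750]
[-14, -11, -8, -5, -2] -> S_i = -14 + 3*i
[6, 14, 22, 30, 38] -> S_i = 6 + 8*i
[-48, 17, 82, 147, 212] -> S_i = -48 + 65*i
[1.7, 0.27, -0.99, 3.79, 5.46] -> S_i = Random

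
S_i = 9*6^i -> [9, 54, 324, 1944, 11664]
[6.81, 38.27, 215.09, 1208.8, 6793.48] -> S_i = 6.81*5.62^i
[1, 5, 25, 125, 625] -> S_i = 1*5^i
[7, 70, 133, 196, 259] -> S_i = 7 + 63*i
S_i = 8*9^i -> [8, 72, 648, 5832, 52488]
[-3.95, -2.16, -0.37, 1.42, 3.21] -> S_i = -3.95 + 1.79*i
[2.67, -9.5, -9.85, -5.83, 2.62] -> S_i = Random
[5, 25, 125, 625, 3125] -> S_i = 5*5^i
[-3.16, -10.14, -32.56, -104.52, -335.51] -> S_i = -3.16*3.21^i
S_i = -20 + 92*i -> [-20, 72, 164, 256, 348]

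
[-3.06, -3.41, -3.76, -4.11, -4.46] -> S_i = -3.06 + -0.35*i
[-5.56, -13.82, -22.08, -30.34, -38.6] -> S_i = -5.56 + -8.26*i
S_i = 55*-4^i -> [55, -220, 880, -3520, 14080]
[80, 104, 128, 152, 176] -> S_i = 80 + 24*i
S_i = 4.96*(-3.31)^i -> [4.96, -16.42, 54.34, -179.87, 595.38]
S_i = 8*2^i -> [8, 16, 32, 64, 128]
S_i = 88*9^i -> [88, 792, 7128, 64152, 577368]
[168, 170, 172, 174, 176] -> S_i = 168 + 2*i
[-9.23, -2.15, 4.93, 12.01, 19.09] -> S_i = -9.23 + 7.08*i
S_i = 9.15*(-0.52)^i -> [9.15, -4.76, 2.47, -1.29, 0.67]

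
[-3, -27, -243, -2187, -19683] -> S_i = -3*9^i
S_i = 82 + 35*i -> [82, 117, 152, 187, 222]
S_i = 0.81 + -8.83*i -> [0.81, -8.02, -16.85, -25.68, -34.51]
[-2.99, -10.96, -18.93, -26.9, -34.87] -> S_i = -2.99 + -7.97*i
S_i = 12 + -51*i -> [12, -39, -90, -141, -192]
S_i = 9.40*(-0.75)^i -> [9.4, -7.05, 5.29, -3.97, 2.97]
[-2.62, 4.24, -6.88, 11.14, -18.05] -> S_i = -2.62*(-1.62)^i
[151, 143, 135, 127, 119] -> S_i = 151 + -8*i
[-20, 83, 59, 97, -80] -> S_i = Random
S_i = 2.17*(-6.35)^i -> [2.17, -13.78, 87.5, -555.62, 3528.21]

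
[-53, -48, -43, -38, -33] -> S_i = -53 + 5*i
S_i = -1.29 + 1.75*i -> [-1.29, 0.46, 2.21, 3.96, 5.71]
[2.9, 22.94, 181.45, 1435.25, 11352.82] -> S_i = 2.90*7.91^i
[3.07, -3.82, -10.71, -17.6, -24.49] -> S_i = 3.07 + -6.89*i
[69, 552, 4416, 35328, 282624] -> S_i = 69*8^i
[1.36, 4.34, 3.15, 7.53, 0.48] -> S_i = Random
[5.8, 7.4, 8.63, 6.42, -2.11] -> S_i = Random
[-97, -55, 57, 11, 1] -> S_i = Random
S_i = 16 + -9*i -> [16, 7, -2, -11, -20]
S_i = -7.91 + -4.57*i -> [-7.91, -12.48, -17.05, -21.62, -26.19]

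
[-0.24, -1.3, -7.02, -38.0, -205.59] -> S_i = -0.24*5.41^i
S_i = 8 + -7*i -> [8, 1, -6, -13, -20]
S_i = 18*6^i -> [18, 108, 648, 3888, 23328]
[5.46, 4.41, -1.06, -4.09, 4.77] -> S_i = Random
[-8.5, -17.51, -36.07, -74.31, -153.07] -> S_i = -8.50*2.06^i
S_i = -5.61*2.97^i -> [-5.61, -16.66, -49.49, -146.97, -436.5]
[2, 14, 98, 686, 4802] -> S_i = 2*7^i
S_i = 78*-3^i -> [78, -234, 702, -2106, 6318]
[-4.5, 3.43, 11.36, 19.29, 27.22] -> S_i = -4.50 + 7.93*i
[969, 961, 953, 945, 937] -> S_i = 969 + -8*i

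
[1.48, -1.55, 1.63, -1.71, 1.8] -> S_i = 1.48*(-1.05)^i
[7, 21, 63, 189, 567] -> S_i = 7*3^i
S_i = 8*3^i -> [8, 24, 72, 216, 648]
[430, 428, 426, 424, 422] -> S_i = 430 + -2*i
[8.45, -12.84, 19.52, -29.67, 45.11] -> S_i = 8.45*(-1.52)^i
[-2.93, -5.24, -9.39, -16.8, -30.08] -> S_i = -2.93*1.79^i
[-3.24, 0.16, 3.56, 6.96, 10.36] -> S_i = -3.24 + 3.40*i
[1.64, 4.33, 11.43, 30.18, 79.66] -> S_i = 1.64*2.64^i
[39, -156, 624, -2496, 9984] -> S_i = 39*-4^i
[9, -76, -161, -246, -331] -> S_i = 9 + -85*i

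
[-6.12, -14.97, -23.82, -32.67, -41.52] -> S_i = -6.12 + -8.85*i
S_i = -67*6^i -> [-67, -402, -2412, -14472, -86832]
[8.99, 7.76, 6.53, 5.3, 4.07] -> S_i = 8.99 + -1.23*i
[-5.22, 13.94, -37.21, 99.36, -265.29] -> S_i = -5.22*(-2.67)^i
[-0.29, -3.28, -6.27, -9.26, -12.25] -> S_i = -0.29 + -2.99*i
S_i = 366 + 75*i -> [366, 441, 516, 591, 666]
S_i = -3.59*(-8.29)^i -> [-3.59, 29.76, -246.72, 2045.3, -16955.58]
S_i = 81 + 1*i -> [81, 82, 83, 84, 85]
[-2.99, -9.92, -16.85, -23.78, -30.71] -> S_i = -2.99 + -6.93*i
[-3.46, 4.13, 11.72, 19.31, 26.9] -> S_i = -3.46 + 7.59*i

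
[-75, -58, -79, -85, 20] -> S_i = Random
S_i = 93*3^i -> [93, 279, 837, 2511, 7533]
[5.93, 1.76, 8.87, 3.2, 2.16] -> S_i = Random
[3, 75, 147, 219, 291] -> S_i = 3 + 72*i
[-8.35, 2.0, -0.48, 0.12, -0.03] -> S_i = -8.35*(-0.24)^i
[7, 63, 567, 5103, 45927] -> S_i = 7*9^i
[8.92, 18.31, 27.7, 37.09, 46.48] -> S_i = 8.92 + 9.39*i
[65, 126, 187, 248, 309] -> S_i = 65 + 61*i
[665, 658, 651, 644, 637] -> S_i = 665 + -7*i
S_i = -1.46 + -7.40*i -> [-1.46, -8.86, -16.26, -23.66, -31.06]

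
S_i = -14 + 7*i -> [-14, -7, 0, 7, 14]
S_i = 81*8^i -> [81, 648, 5184, 41472, 331776]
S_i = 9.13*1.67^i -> [9.13, 15.25, 25.46, 42.52, 71.01]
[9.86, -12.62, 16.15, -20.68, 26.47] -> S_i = 9.86*(-1.28)^i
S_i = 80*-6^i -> [80, -480, 2880, -17280, 103680]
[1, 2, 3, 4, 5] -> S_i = 1 + 1*i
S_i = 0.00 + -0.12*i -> [0.0, -0.12, -0.24, -0.36, -0.48]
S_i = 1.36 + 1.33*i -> [1.36, 2.69, 4.02, 5.35, 6.68]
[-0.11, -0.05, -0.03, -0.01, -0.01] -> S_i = -0.11*0.48^i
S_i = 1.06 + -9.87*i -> [1.06, -8.81, -18.68, -28.55, -38.42]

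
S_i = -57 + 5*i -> [-57, -52, -47, -42, -37]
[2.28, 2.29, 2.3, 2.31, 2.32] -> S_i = 2.28 + 0.01*i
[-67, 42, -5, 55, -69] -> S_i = Random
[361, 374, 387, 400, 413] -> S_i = 361 + 13*i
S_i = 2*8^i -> [2, 16, 128, 1024, 8192]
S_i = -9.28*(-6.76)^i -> [-9.28, 62.73, -424.07, 2866.74, -19379.15]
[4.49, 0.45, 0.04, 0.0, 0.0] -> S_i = 4.49*0.10^i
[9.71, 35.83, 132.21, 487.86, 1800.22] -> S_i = 9.71*3.69^i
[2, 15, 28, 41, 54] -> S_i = 2 + 13*i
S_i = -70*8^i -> [-70, -560, -4480, -35840, -286720]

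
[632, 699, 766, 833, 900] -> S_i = 632 + 67*i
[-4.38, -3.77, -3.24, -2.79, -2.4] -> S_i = -4.38*0.86^i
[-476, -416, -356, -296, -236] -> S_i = -476 + 60*i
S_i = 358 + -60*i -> [358, 298, 238, 178, 118]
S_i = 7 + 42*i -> [7, 49, 91, 133, 175]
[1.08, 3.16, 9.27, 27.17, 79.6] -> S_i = 1.08*2.93^i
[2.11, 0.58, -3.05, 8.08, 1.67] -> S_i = Random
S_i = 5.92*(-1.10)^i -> [5.92, -6.51, 7.16, -7.88, 8.67]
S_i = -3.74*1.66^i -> [-3.74, -6.21, -10.31, -17.11, -28.4]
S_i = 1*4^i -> [1, 4, 16, 64, 256]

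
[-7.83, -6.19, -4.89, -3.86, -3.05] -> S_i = -7.83*0.79^i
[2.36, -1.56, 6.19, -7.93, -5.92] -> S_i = Random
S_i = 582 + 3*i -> [582, 585, 588, 591, 594]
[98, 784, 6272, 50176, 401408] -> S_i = 98*8^i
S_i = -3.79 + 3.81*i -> [-3.79, 0.02, 3.83, 7.64, 11.45]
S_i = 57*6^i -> [57, 342, 2052, 12312, 73872]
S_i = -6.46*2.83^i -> [-6.46, -18.28, -51.74, -146.42, -414.36]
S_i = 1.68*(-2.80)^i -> [1.68, -4.7, 13.17, -36.88, 103.26]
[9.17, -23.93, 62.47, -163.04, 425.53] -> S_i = 9.17*(-2.61)^i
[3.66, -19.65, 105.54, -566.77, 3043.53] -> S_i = 3.66*(-5.37)^i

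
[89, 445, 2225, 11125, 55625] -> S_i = 89*5^i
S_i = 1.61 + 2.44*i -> [1.61, 4.05, 6.49, 8.93, 11.37]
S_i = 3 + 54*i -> [3, 57, 111, 165, 219]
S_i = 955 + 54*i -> [955, 1009, 1063, 1117, 1171]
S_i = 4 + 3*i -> [4, 7, 10, 13, 16]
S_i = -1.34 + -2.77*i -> [-1.34, -4.11, -6.88, -9.65, -12.42]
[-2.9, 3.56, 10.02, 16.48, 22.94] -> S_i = -2.90 + 6.46*i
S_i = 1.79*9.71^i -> [1.79, 17.38, 168.77, 1638.74, 15912.19]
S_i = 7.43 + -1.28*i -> [7.43, 6.15, 4.87, 3.59, 2.31]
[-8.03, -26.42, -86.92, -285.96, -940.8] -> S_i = -8.03*3.29^i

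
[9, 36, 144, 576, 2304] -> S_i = 9*4^i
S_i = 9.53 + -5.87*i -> [9.53, 3.66, -2.21, -8.08, -13.95]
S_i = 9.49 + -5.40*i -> [9.49, 4.09, -1.31, -6.71, -12.11]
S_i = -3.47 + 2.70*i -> [-3.47, -0.77, 1.93, 4.63, 7.33]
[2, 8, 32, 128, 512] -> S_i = 2*4^i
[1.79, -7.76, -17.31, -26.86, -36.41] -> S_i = 1.79 + -9.55*i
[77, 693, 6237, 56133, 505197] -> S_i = 77*9^i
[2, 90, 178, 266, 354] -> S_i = 2 + 88*i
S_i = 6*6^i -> [6, 36, 216, 1296, 7776]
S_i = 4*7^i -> [4, 28, 196, 1372, 9604]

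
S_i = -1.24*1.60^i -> [-1.24, -1.98, -3.17, -5.08, -8.13]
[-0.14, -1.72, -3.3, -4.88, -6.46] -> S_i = -0.14 + -1.58*i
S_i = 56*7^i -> [56, 392, 2744, 19208, 134456]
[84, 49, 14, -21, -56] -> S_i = 84 + -35*i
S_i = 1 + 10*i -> [1, 11, 21, 31, 41]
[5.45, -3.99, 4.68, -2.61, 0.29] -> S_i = Random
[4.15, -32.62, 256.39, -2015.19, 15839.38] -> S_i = 4.15*(-7.86)^i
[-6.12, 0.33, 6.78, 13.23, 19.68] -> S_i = -6.12 + 6.45*i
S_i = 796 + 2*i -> [796, 798, 800, 802, 804]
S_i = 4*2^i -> [4, 8, 16, 32, 64]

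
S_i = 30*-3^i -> [30, -90, 270, -810, 2430]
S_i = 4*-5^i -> [4, -20, 100, -500, 2500]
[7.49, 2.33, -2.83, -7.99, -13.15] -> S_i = 7.49 + -5.16*i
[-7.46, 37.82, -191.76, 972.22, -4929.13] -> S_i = -7.46*(-5.07)^i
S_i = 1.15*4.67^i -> [1.15, 5.37, 25.08, 117.12, 546.97]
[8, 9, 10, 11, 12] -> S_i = 8 + 1*i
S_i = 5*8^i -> [5, 40, 320, 2560, 20480]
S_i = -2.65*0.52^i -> [-2.65, -1.38, -0.72, -0.37, -0.19]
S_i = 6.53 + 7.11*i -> [6.53, 13.64, 20.75, 27.86, 34.97]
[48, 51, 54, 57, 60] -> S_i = 48 + 3*i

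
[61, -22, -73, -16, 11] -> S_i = Random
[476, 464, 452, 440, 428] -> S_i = 476 + -12*i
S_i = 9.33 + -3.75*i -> [9.33, 5.58, 1.83, -1.92, -5.67]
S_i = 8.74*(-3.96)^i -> [8.74, -34.61, 137.06, -542.75, 2149.28]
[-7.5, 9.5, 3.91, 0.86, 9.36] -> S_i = Random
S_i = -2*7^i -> [-2, -14, -98, -686, -4802]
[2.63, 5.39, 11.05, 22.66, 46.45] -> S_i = 2.63*2.05^i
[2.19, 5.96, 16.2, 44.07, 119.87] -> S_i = 2.19*2.72^i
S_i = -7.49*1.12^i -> [-7.49, -8.39, -9.4, -10.52, -11.79]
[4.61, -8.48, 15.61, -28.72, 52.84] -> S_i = 4.61*(-1.84)^i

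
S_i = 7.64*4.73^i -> [7.64, 36.14, 170.93, 808.49, 3824.18]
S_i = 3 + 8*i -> [3, 11, 19, 27, 35]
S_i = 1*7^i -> [1, 7, 49, 343, 2401]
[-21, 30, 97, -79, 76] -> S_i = Random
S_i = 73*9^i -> [73, 657, 5913, 53217, 478953]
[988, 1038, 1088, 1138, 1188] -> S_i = 988 + 50*i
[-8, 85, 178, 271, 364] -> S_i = -8 + 93*i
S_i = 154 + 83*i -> [154, 237, 320, 403, 486]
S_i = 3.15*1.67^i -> [3.15, 5.26, 8.79, 14.67, 24.5]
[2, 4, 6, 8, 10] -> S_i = 2 + 2*i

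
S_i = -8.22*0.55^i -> [-8.22, -4.52, -2.49, -1.37, -0.75]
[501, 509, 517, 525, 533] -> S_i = 501 + 8*i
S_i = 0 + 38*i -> [0, 38, 76, 114, 152]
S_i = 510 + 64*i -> [510, 574, 638, 702, 766]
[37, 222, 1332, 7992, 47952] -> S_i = 37*6^i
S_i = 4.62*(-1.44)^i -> [4.62, -6.65, 9.58, -13.8, 19.87]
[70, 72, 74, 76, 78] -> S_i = 70 + 2*i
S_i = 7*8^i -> [7, 56, 448, 3584, 28672]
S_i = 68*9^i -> [68, 612, 5508, 49572, 446148]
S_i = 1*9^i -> [1, 9, 81, 729, 6561]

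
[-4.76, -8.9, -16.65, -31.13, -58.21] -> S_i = -4.76*1.87^i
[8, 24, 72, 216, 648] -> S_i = 8*3^i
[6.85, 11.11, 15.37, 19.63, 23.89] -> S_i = 6.85 + 4.26*i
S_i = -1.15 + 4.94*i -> [-1.15, 3.79, 8.73, 13.67, 18.61]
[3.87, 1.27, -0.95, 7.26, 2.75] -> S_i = Random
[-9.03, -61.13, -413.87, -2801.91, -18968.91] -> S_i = -9.03*6.77^i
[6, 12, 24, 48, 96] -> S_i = 6*2^i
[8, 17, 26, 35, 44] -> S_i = 8 + 9*i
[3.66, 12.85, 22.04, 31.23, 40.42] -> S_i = 3.66 + 9.19*i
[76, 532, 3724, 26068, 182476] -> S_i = 76*7^i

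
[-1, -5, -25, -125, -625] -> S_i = -1*5^i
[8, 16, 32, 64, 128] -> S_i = 8*2^i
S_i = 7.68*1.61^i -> [7.68, 12.36, 19.91, 32.05, 51.6]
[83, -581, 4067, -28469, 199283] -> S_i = 83*-7^i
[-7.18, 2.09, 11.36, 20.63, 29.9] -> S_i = -7.18 + 9.27*i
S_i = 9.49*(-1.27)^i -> [9.49, -12.05, 15.31, -19.44, 24.69]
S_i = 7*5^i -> [7, 35, 175, 875, 4375]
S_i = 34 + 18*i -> [34, 52, 70, 88, 106]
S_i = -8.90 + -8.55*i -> [-8.9, -17.45, -26.0, -34.55, -43.1]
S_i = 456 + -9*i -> [456, 447, 438, 429, 420]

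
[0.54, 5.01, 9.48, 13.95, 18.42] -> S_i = 0.54 + 4.47*i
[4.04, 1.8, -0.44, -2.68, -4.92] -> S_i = 4.04 + -2.24*i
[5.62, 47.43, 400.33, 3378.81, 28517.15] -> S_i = 5.62*8.44^i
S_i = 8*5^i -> [8, 40, 200, 1000, 5000]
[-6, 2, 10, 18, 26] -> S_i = -6 + 8*i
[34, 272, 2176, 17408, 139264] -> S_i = 34*8^i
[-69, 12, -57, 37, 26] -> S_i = Random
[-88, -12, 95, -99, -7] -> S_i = Random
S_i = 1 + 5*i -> [1, 6, 11, 16, 21]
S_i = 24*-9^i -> [24, -216, 1944, -17496, 157464]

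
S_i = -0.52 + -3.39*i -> [-0.52, -3.91, -7.3, -10.69, -14.08]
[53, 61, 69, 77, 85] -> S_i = 53 + 8*i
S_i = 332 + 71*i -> [332, 403, 474, 545, 616]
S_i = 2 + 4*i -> [2, 6, 10, 14, 18]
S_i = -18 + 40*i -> [-18, 22, 62, 102, 142]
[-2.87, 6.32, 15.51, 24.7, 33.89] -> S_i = -2.87 + 9.19*i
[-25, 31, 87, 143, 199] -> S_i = -25 + 56*i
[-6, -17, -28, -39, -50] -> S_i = -6 + -11*i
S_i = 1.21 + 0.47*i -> [1.21, 1.68, 2.15, 2.62, 3.09]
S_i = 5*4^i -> [5, 20, 80, 320, 1280]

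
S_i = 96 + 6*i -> [96, 102, 108, 114, 120]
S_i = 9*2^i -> [9, 18, 36, 72, 144]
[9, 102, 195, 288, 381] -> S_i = 9 + 93*i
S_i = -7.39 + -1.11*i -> [-7.39, -8.5, -9.61, -10.72, -11.83]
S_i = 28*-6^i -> [28, -168, 1008, -6048, 36288]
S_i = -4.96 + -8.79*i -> [-4.96, -13.75, -22.54, -31.33, -40.12]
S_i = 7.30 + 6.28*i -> [7.3, 13.58, 19.86, 26.14, 32.42]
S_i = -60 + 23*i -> [-60, -37, -14, 9, 32]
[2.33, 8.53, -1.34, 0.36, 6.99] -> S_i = Random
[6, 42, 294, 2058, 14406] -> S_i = 6*7^i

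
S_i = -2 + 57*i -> [-2, 55, 112, 169, 226]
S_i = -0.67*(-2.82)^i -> [-0.67, 1.89, -5.33, 15.03, -42.37]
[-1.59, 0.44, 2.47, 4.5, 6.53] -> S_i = -1.59 + 2.03*i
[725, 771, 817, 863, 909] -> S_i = 725 + 46*i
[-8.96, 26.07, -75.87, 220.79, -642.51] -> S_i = -8.96*(-2.91)^i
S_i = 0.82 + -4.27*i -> [0.82, -3.45, -7.72, -11.99, -16.26]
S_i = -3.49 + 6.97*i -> [-3.49, 3.48, 10.45, 17.42, 24.39]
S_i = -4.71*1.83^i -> [-4.71, -8.62, -15.77, -28.87, -52.82]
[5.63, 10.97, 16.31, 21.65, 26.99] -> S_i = 5.63 + 5.34*i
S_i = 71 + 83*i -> [71, 154, 237, 320, 403]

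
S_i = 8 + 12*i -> [8, 20, 32, 44, 56]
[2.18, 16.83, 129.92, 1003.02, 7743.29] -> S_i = 2.18*7.72^i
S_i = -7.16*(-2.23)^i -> [-7.16, 15.97, -35.61, 79.4, -177.06]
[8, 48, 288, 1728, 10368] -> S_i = 8*6^i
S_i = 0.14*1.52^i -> [0.14, 0.21, 0.32, 0.49, 0.75]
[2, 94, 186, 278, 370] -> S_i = 2 + 92*i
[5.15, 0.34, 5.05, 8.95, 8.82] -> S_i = Random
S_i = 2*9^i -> [2, 18, 162, 1458, 13122]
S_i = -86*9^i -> [-86, -774, -6966, -62694, -564246]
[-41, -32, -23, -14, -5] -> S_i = -41 + 9*i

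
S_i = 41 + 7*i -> [41, 48, 55, 62, 69]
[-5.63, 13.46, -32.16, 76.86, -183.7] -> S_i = -5.63*(-2.39)^i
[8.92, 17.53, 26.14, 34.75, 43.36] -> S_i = 8.92 + 8.61*i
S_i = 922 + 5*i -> [922, 927, 932, 937, 942]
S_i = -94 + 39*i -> [-94, -55, -16, 23, 62]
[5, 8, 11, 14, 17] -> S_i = 5 + 3*i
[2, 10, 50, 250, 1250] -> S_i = 2*5^i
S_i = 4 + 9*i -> [4, 13, 22, 31, 40]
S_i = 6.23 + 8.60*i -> [6.23, 14.83, 23.43, 32.03, 40.63]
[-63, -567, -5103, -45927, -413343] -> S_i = -63*9^i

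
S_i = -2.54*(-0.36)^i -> [-2.54, 0.91, -0.33, 0.12, -0.04]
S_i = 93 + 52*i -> [93, 145, 197, 249, 301]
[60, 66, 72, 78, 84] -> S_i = 60 + 6*i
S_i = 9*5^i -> [9, 45, 225, 1125, 5625]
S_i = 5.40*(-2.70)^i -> [5.4, -14.58, 39.37, -106.29, 286.98]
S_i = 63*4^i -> [63, 252, 1008, 4032, 16128]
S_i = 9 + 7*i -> [9, 16, 23, 30, 37]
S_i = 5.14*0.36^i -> [5.14, 1.85, 0.67, 0.24, 0.09]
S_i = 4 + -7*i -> [4, -3, -10, -17, -24]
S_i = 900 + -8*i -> [900, 892, 884, 876, 868]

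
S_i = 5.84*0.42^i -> [5.84, 2.45, 1.03, 0.43, 0.18]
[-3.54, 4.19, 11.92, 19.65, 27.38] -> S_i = -3.54 + 7.73*i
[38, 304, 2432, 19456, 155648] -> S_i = 38*8^i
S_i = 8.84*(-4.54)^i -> [8.84, -40.13, 182.21, -827.22, 3755.57]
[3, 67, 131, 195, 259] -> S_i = 3 + 64*i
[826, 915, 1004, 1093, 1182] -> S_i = 826 + 89*i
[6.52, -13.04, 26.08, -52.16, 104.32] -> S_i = 6.52*(-2.00)^i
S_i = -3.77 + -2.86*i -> [-3.77, -6.63, -9.49, -12.35, -15.21]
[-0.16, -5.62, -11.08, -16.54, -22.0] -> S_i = -0.16 + -5.46*i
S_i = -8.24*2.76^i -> [-8.24, -22.74, -62.77, -173.24, -478.15]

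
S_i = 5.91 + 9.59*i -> [5.91, 15.5, 25.09, 34.68, 44.27]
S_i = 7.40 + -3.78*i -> [7.4, 3.62, -0.16, -3.94, -7.72]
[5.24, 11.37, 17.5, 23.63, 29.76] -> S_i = 5.24 + 6.13*i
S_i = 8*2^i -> [8, 16, 32, 64, 128]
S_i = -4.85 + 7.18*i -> [-4.85, 2.33, 9.51, 16.69, 23.87]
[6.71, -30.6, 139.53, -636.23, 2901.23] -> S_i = 6.71*(-4.56)^i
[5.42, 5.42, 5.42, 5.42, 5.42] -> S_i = 5.42*1.00^i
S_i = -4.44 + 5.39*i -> [-4.44, 0.95, 6.34, 11.73, 17.12]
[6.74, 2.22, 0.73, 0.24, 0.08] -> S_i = 6.74*0.33^i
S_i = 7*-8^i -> [7, -56, 448, -3584, 28672]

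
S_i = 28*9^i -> [28, 252, 2268, 20412, 183708]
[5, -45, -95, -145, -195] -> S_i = 5 + -50*i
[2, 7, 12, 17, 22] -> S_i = 2 + 5*i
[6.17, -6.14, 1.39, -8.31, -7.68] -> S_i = Random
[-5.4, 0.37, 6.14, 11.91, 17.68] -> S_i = -5.40 + 5.77*i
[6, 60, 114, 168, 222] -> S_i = 6 + 54*i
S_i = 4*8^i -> [4, 32, 256, 2048, 16384]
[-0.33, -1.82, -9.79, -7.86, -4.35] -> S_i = Random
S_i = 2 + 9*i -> [2, 11, 20, 29, 38]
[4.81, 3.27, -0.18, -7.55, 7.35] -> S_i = Random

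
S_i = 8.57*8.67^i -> [8.57, 74.3, 644.2, 5585.19, 48423.62]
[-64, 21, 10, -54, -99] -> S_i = Random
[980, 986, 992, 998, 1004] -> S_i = 980 + 6*i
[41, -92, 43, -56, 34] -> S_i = Random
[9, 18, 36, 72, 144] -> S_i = 9*2^i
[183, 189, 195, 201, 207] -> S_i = 183 + 6*i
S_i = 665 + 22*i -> [665, 687, 709, 731, 753]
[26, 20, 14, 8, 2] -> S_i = 26 + -6*i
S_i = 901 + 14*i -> [901, 915, 929, 943, 957]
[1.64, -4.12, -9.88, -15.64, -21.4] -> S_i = 1.64 + -5.76*i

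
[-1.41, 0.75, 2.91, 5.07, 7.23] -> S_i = -1.41 + 2.16*i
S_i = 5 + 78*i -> [5, 83, 161, 239, 317]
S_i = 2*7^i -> [2, 14, 98, 686, 4802]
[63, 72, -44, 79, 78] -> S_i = Random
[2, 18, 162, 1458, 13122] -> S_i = 2*9^i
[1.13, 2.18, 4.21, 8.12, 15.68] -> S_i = 1.13*1.93^i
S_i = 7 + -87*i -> [7, -80, -167, -254, -341]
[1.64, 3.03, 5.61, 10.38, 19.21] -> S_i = 1.64*1.85^i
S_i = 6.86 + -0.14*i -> [6.86, 6.72, 6.58, 6.44, 6.3]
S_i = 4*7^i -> [4, 28, 196, 1372, 9604]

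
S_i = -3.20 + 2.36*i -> [-3.2, -0.84, 1.52, 3.88, 6.24]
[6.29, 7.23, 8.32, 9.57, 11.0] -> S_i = 6.29*1.15^i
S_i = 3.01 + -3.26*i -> [3.01, -0.25, -3.51, -6.77, -10.03]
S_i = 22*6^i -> [22, 132, 792, 4752, 28512]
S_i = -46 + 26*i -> [-46, -20, 6, 32, 58]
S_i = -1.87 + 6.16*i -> [-1.87, 4.29, 10.45, 16.61, 22.77]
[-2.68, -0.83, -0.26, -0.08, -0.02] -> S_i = -2.68*0.31^i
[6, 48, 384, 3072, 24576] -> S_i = 6*8^i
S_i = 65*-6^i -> [65, -390, 2340, -14040, 84240]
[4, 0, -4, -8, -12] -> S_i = 4 + -4*i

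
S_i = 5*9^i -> [5, 45, 405, 3645, 32805]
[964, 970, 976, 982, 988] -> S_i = 964 + 6*i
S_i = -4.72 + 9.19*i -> [-4.72, 4.47, 13.66, 22.85, 32.04]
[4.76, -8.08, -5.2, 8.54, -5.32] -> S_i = Random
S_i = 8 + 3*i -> [8, 11, 14, 17, 20]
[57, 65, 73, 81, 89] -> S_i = 57 + 8*i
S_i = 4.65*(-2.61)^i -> [4.65, -12.14, 31.68, -82.68, 215.78]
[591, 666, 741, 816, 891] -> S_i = 591 + 75*i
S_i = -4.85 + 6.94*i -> [-4.85, 2.09, 9.03, 15.97, 22.91]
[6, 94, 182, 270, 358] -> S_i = 6 + 88*i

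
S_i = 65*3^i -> [65, 195, 585, 1755, 5265]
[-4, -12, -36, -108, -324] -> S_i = -4*3^i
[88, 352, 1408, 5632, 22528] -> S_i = 88*4^i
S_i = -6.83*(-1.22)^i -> [-6.83, 8.33, -10.17, 12.4, -15.13]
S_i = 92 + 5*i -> [92, 97, 102, 107, 112]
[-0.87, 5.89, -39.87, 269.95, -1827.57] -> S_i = -0.87*(-6.77)^i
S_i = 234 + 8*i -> [234, 242, 250, 258, 266]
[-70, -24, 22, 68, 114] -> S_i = -70 + 46*i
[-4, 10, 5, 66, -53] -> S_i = Random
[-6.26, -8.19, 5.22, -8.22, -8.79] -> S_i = Random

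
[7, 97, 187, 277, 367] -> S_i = 7 + 90*i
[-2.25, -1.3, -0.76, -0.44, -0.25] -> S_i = -2.25*0.58^i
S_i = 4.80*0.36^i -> [4.8, 1.73, 0.62, 0.22, 0.08]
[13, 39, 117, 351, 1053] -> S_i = 13*3^i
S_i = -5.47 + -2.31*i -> [-5.47, -7.78, -10.09, -12.4, -14.71]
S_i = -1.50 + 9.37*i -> [-1.5, 7.87, 17.24, 26.61, 35.98]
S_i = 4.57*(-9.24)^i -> [4.57, -42.23, 390.18, -3605.22, 33312.26]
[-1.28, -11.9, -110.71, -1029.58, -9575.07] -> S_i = -1.28*9.30^i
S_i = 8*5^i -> [8, 40, 200, 1000, 5000]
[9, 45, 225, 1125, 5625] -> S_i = 9*5^i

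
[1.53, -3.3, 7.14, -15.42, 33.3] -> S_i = 1.53*(-2.16)^i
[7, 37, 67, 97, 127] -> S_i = 7 + 30*i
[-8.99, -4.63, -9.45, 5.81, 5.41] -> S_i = Random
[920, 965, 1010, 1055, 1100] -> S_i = 920 + 45*i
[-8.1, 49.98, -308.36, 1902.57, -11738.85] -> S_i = -8.10*(-6.17)^i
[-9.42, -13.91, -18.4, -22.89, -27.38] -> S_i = -9.42 + -4.49*i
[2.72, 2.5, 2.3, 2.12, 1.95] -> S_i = 2.72*0.92^i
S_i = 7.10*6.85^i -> [7.1, 48.64, 333.15, 2282.08, 15632.22]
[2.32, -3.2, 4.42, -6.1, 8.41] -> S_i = 2.32*(-1.38)^i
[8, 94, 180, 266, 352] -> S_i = 8 + 86*i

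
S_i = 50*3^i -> [50, 150, 450, 1350, 4050]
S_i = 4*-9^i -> [4, -36, 324, -2916, 26244]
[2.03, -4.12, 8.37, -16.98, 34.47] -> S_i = 2.03*(-2.03)^i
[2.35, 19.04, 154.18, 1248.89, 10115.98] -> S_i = 2.35*8.10^i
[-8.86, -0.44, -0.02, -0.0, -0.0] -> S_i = -8.86*0.05^i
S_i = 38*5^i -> [38, 190, 950, 4750, 23750]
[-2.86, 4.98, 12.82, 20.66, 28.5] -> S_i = -2.86 + 7.84*i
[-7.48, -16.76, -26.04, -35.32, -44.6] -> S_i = -7.48 + -9.28*i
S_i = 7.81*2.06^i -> [7.81, 16.09, 33.14, 68.27, 140.64]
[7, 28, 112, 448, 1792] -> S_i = 7*4^i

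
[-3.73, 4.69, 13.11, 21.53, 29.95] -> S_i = -3.73 + 8.42*i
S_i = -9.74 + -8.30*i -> [-9.74, -18.04, -26.34, -34.64, -42.94]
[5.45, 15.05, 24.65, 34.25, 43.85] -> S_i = 5.45 + 9.60*i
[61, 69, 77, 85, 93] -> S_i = 61 + 8*i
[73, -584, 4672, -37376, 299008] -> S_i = 73*-8^i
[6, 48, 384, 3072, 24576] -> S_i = 6*8^i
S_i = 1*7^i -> [1, 7, 49, 343, 2401]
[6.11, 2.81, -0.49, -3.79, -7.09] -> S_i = 6.11 + -3.30*i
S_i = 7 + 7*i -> [7, 14, 21, 28, 35]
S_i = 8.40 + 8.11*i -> [8.4, 16.51, 24.62, 32.73, 40.84]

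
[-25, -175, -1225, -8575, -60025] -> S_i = -25*7^i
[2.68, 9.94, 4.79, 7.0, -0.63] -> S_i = Random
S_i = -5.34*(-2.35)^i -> [-5.34, 12.55, -29.49, 69.3, -162.86]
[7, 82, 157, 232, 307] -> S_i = 7 + 75*i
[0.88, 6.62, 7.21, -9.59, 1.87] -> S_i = Random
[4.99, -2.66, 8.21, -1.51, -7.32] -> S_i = Random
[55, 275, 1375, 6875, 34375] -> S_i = 55*5^i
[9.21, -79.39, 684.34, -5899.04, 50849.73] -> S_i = 9.21*(-8.62)^i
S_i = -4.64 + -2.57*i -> [-4.64, -7.21, -9.78, -12.35, -14.92]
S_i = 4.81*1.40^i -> [4.81, 6.73, 9.43, 13.2, 18.48]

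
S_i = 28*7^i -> [28, 196, 1372, 9604, 67228]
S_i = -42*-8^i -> [-42, 336, -2688, 21504, -172032]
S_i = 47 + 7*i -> [47, 54, 61, 68, 75]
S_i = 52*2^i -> [52, 104, 208, 416, 832]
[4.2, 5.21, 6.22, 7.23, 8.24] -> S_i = 4.20 + 1.01*i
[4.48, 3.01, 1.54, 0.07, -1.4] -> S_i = 4.48 + -1.47*i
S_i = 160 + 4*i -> [160, 164, 168, 172, 176]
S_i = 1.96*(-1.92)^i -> [1.96, -3.76, 7.23, -13.87, 26.64]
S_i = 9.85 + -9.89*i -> [9.85, -0.04, -9.93, -19.82, -29.71]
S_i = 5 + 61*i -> [5, 66, 127, 188, 249]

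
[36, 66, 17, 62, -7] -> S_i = Random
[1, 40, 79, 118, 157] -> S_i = 1 + 39*i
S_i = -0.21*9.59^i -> [-0.21, -2.01, -19.31, -185.21, -1776.21]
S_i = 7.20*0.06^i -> [7.2, 0.43, 0.03, 0.0, 0.0]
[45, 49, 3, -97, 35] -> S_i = Random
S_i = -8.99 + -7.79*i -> [-8.99, -16.78, -24.57, -32.36, -40.15]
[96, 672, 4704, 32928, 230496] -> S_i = 96*7^i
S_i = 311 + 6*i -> [311, 317, 323, 329, 335]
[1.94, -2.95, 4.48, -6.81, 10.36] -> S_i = 1.94*(-1.52)^i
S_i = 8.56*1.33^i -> [8.56, 11.38, 15.14, 20.14, 26.78]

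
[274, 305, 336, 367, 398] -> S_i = 274 + 31*i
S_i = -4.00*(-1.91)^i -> [-4.0, 7.64, -14.59, 27.87, -53.23]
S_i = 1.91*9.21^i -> [1.91, 17.59, 162.01, 1492.15, 13742.69]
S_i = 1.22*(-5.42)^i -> [1.22, -6.61, 35.84, -194.25, 1052.83]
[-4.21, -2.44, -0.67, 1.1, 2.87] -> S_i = -4.21 + 1.77*i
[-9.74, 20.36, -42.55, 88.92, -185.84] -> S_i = -9.74*(-2.09)^i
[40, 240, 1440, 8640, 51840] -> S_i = 40*6^i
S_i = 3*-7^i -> [3, -21, 147, -1029, 7203]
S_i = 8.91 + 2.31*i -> [8.91, 11.22, 13.53, 15.84, 18.15]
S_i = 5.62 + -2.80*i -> [5.62, 2.82, 0.02, -2.78, -5.58]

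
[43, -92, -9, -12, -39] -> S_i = Random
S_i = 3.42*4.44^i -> [3.42, 15.18, 67.42, 299.35, 1329.1]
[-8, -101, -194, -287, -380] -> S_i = -8 + -93*i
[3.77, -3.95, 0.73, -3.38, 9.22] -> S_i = Random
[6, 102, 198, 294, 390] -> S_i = 6 + 96*i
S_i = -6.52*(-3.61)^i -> [-6.52, 23.54, -84.97, 306.74, -1107.33]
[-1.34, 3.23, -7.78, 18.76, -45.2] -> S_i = -1.34*(-2.41)^i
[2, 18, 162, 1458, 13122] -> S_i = 2*9^i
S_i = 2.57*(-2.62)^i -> [2.57, -6.73, 17.64, -46.22, 121.1]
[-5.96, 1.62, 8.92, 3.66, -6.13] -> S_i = Random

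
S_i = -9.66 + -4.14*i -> [-9.66, -13.8, -17.94, -22.08, -26.22]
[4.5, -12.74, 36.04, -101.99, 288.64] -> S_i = 4.50*(-2.83)^i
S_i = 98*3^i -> [98, 294, 882, 2646, 7938]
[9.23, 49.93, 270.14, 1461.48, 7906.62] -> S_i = 9.23*5.41^i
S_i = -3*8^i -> [-3, -24, -192, -1536, -12288]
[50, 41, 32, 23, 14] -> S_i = 50 + -9*i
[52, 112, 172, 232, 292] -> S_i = 52 + 60*i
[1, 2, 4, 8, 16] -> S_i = 1*2^i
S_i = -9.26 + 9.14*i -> [-9.26, -0.12, 9.02, 18.16, 27.3]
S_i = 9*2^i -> [9, 18, 36, 72, 144]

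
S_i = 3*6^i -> [3, 18, 108, 648, 3888]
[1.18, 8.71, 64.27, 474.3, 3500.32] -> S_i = 1.18*7.38^i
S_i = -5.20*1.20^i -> [-5.2, -6.24, -7.49, -8.99, -10.78]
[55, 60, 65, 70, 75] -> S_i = 55 + 5*i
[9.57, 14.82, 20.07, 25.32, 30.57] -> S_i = 9.57 + 5.25*i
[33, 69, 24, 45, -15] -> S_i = Random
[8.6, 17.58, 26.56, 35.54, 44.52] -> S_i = 8.60 + 8.98*i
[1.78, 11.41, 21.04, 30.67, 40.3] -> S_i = 1.78 + 9.63*i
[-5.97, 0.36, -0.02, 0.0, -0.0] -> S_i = -5.97*(-0.06)^i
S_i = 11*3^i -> [11, 33, 99, 297, 891]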